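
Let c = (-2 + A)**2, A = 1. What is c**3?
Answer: 1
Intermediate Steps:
c = 1 (c = (-2 + 1)**2 = (-1)**2 = 1)
c**3 = 1**3 = 1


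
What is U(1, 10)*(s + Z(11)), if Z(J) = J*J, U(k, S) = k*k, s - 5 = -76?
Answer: 50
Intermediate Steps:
s = -71 (s = 5 - 76 = -71)
U(k, S) = k²
Z(J) = J²
U(1, 10)*(s + Z(11)) = 1²*(-71 + 11²) = 1*(-71 + 121) = 1*50 = 50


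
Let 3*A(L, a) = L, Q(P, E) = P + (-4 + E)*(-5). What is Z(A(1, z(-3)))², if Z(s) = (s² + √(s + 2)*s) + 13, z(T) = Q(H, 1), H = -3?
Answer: (118 + √21)²/81 ≈ 185.51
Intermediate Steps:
Q(P, E) = 20 + P - 5*E (Q(P, E) = P + (20 - 5*E) = 20 + P - 5*E)
z(T) = 12 (z(T) = 20 - 3 - 5*1 = 20 - 3 - 5 = 12)
A(L, a) = L/3
Z(s) = 13 + s² + s*√(2 + s) (Z(s) = (s² + √(2 + s)*s) + 13 = (s² + s*√(2 + s)) + 13 = 13 + s² + s*√(2 + s))
Z(A(1, z(-3)))² = (13 + ((⅓)*1)² + ((⅓)*1)*√(2 + (⅓)*1))² = (13 + (⅓)² + √(2 + ⅓)/3)² = (13 + ⅑ + √(7/3)/3)² = (13 + ⅑ + (√21/3)/3)² = (13 + ⅑ + √21/9)² = (118/9 + √21/9)²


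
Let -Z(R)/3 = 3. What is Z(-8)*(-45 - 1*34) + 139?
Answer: 850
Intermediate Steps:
Z(R) = -9 (Z(R) = -3*3 = -9)
Z(-8)*(-45 - 1*34) + 139 = -9*(-45 - 1*34) + 139 = -9*(-45 - 34) + 139 = -9*(-79) + 139 = 711 + 139 = 850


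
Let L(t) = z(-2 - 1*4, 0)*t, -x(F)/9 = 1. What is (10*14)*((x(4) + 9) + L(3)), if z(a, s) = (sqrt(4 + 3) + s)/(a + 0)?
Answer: -70*sqrt(7) ≈ -185.20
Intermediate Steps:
z(a, s) = (s + sqrt(7))/a (z(a, s) = (sqrt(7) + s)/a = (s + sqrt(7))/a)
x(F) = -9 (x(F) = -9*1 = -9)
L(t) = -t*sqrt(7)/6 (L(t) = ((0 + sqrt(7))/(-2 - 1*4))*t = (sqrt(7)/(-2 - 4))*t = (sqrt(7)/(-6))*t = (-sqrt(7)/6)*t = -t*sqrt(7)/6)
(10*14)*((x(4) + 9) + L(3)) = (10*14)*((-9 + 9) - 1/6*3*sqrt(7)) = 140*(0 - sqrt(7)/2) = 140*(-sqrt(7)/2) = -70*sqrt(7)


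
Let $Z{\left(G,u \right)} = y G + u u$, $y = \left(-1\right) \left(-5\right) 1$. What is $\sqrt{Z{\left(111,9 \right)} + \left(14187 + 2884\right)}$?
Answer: $\sqrt{17707} \approx 133.07$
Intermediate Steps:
$y = 5$ ($y = 5 \cdot 1 = 5$)
$Z{\left(G,u \right)} = u^{2} + 5 G$ ($Z{\left(G,u \right)} = 5 G + u u = 5 G + u^{2} = u^{2} + 5 G$)
$\sqrt{Z{\left(111,9 \right)} + \left(14187 + 2884\right)} = \sqrt{\left(9^{2} + 5 \cdot 111\right) + \left(14187 + 2884\right)} = \sqrt{\left(81 + 555\right) + 17071} = \sqrt{636 + 17071} = \sqrt{17707}$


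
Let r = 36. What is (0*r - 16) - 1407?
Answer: -1423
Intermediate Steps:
(0*r - 16) - 1407 = (0*36 - 16) - 1407 = (0 - 16) - 1407 = -16 - 1407 = -1423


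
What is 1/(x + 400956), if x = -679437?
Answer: -1/278481 ≈ -3.5909e-6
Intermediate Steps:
1/(x + 400956) = 1/(-679437 + 400956) = 1/(-278481) = -1/278481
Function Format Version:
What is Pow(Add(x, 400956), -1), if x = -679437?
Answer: Rational(-1, 278481) ≈ -3.5909e-6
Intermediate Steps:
Pow(Add(x, 400956), -1) = Pow(Add(-679437, 400956), -1) = Pow(-278481, -1) = Rational(-1, 278481)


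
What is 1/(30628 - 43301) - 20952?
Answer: -265524697/12673 ≈ -20952.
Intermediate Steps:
1/(30628 - 43301) - 20952 = 1/(-12673) - 20952 = -1/12673 - 20952 = -265524697/12673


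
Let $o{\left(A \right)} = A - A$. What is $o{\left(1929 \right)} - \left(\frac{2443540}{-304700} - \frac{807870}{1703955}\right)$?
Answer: $\frac{1336315209}{157331845} \approx 8.4936$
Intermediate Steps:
$o{\left(A \right)} = 0$
$o{\left(1929 \right)} - \left(\frac{2443540}{-304700} - \frac{807870}{1703955}\right) = 0 - \left(\frac{2443540}{-304700} - \frac{807870}{1703955}\right) = 0 - \left(2443540 \left(- \frac{1}{304700}\right) - \frac{53858}{113597}\right) = 0 - \left(- \frac{11107}{1385} - \frac{53858}{113597}\right) = 0 - - \frac{1336315209}{157331845} = 0 + \frac{1336315209}{157331845} = \frac{1336315209}{157331845}$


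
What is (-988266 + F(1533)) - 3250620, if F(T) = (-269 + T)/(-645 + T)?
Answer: -470516188/111 ≈ -4.2389e+6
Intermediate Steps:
F(T) = (-269 + T)/(-645 + T)
(-988266 + F(1533)) - 3250620 = (-988266 + (-269 + 1533)/(-645 + 1533)) - 3250620 = (-988266 + 1264/888) - 3250620 = (-988266 + (1/888)*1264) - 3250620 = (-988266 + 158/111) - 3250620 = -109697368/111 - 3250620 = -470516188/111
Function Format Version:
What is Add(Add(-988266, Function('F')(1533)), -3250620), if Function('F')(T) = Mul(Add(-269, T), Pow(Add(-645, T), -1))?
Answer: Rational(-470516188, 111) ≈ -4.2389e+6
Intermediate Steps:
Function('F')(T) = Mul(Pow(Add(-645, T), -1), Add(-269, T))
Add(Add(-988266, Function('F')(1533)), -3250620) = Add(Add(-988266, Mul(Pow(Add(-645, 1533), -1), Add(-269, 1533))), -3250620) = Add(Add(-988266, Mul(Pow(888, -1), 1264)), -3250620) = Add(Add(-988266, Mul(Rational(1, 888), 1264)), -3250620) = Add(Add(-988266, Rational(158, 111)), -3250620) = Add(Rational(-109697368, 111), -3250620) = Rational(-470516188, 111)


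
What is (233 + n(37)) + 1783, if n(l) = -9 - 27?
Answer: 1980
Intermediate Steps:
n(l) = -36
(233 + n(37)) + 1783 = (233 - 36) + 1783 = 197 + 1783 = 1980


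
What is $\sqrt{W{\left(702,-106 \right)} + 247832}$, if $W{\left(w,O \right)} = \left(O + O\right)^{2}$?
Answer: $2 \sqrt{73194} \approx 541.09$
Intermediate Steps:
$W{\left(w,O \right)} = 4 O^{2}$ ($W{\left(w,O \right)} = \left(2 O\right)^{2} = 4 O^{2}$)
$\sqrt{W{\left(702,-106 \right)} + 247832} = \sqrt{4 \left(-106\right)^{2} + 247832} = \sqrt{4 \cdot 11236 + 247832} = \sqrt{44944 + 247832} = \sqrt{292776} = 2 \sqrt{73194}$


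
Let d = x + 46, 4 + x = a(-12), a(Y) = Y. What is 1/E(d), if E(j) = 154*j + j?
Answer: 1/4650 ≈ 0.00021505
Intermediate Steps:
x = -16 (x = -4 - 12 = -16)
d = 30 (d = -16 + 46 = 30)
E(j) = 155*j
1/E(d) = 1/(155*30) = 1/4650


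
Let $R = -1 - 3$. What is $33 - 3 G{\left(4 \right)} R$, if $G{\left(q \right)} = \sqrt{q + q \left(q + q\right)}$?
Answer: $2376$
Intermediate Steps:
$G{\left(q \right)} = \sqrt{q + 2 q^{2}}$ ($G{\left(q \right)} = \sqrt{q + q 2 q} = \sqrt{q + 2 q^{2}}$)
$R = -4$ ($R = -1 - 3 = -4$)
$33 - 3 G{\left(4 \right)} R = 33 - 3 \sqrt{4 \left(1 + 2 \cdot 4\right)} \left(-4\right) = 33 - 3 \sqrt{4 \left(1 + 8\right)} \left(-4\right) = 33 - 3 \sqrt{4 \cdot 9} \left(-4\right) = 33 - 3 \sqrt{36} \left(-4\right) = 33 \left(-3\right) 6 \left(-4\right) = 33 \left(\left(-18\right) \left(-4\right)\right) = 33 \cdot 72 = 2376$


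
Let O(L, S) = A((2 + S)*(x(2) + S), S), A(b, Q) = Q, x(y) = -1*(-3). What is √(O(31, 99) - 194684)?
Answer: I*√194585 ≈ 441.12*I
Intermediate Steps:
x(y) = 3
O(L, S) = S
√(O(31, 99) - 194684) = √(99 - 194684) = √(-194585) = I*√194585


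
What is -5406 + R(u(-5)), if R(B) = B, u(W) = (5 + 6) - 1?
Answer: -5396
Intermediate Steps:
u(W) = 10 (u(W) = 11 - 1 = 10)
-5406 + R(u(-5)) = -5406 + 10 = -5396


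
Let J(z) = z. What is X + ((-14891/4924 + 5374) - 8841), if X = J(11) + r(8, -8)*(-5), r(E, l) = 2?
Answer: -17081475/4924 ≈ -3469.0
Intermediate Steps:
X = 1 (X = 11 + 2*(-5) = 11 - 10 = 1)
X + ((-14891/4924 + 5374) - 8841) = 1 + ((-14891/4924 + 5374) - 8841) = 1 + (26446685/4924 - 8841) = 1 - 17086399/4924 = -17081475/4924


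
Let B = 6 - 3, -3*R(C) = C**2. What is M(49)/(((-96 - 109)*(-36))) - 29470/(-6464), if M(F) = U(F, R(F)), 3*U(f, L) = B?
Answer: 27186883/5963040 ≈ 4.5592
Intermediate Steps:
R(C) = -C**2/3
B = 3
U(f, L) = 1 (U(f, L) = (1/3)*3 = 1)
M(F) = 1
M(49)/(((-96 - 109)*(-36))) - 29470/(-6464) = 1/((-96 - 109)*(-36)) - 29470/(-6464) = 1/(-205*(-36)) - 29470*(-1/6464) = 1/7380 + 14735/3232 = 27186883/5963040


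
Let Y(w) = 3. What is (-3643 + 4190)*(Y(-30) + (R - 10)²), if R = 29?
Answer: 199108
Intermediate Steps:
(-3643 + 4190)*(Y(-30) + (R - 10)²) = (-3643 + 4190)*(3 + (29 - 10)²) = 547*(3 + 19²) = 547*(3 + 361) = 547*364 = 199108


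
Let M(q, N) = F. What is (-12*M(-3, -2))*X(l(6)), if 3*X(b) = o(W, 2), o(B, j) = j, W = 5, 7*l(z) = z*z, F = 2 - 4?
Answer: 16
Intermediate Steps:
F = -2
M(q, N) = -2
l(z) = z²/7 (l(z) = (z*z)/7 = z²/7)
X(b) = ⅔ (X(b) = (⅓)*2 = ⅔)
(-12*M(-3, -2))*X(l(6)) = -12*(-2)*(⅔) = 24*(⅔) = 16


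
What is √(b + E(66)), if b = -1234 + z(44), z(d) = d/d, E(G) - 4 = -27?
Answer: 2*I*√314 ≈ 35.44*I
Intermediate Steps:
E(G) = -23 (E(G) = 4 - 27 = -23)
z(d) = 1
b = -1233 (b = -1234 + 1 = -1233)
√(b + E(66)) = √(-1233 - 23) = √(-1256) = 2*I*√314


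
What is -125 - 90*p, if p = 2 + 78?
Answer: -7325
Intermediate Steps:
p = 80
-125 - 90*p = -125 - 90*80 = -125 - 7200 = -7325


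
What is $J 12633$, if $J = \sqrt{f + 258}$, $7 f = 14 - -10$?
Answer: $\frac{12633 \sqrt{12810}}{7} \approx 2.0426 \cdot 10^{5}$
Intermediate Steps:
$f = \frac{24}{7}$ ($f = \frac{14 - -10}{7} = \frac{14 + 10}{7} = \frac{1}{7} \cdot 24 = \frac{24}{7} \approx 3.4286$)
$J = \frac{\sqrt{12810}}{7}$ ($J = \sqrt{\frac{24}{7} + 258} = \sqrt{\frac{1830}{7}} = \frac{\sqrt{12810}}{7} \approx 16.169$)
$J 12633 = \frac{\sqrt{12810}}{7} \cdot 12633 = \frac{12633 \sqrt{12810}}{7}$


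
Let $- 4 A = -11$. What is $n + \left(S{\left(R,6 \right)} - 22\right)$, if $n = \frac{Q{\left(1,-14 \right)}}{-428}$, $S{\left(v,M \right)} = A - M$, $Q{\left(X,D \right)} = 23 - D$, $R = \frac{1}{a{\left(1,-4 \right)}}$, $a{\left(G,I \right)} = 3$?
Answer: $- \frac{2711}{107} \approx -25.336$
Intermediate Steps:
$A = \frac{11}{4}$ ($A = \left(- \frac{1}{4}\right) \left(-11\right) = \frac{11}{4} \approx 2.75$)
$R = \frac{1}{3} \approx 0.33333$
$S{\left(v,M \right)} = \frac{11}{4} - M$
$n = - \frac{37}{428}$ ($n = \frac{23 - -14}{-428} = \left(23 + 14\right) \left(- \frac{1}{428}\right) = 37 \left(- \frac{1}{428}\right) = - \frac{37}{428} \approx -0.086449$)
$n + \left(S{\left(R,6 \right)} - 22\right) = - \frac{37}{428} + \left(\left(\frac{11}{4} - 6\right) - 22\right) = - \frac{37}{428} - \frac{101}{4} = - \frac{2711}{107}$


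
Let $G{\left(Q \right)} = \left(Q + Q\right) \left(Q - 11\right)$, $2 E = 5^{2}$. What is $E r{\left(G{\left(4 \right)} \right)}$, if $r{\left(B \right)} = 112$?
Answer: $1400$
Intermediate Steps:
$E = \frac{25}{2}$ ($E = \frac{5^{2}}{2} = \frac{1}{2} \cdot 25 = \frac{25}{2} \approx 12.5$)
$G{\left(Q \right)} = 2 Q \left(-11 + Q\right)$
$E r{\left(G{\left(4 \right)} \right)} = \frac{25}{2} \cdot 112 = 1400$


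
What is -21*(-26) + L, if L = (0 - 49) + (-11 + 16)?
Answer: 502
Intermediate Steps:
L = -44 (L = -49 + 5 = -44)
-21*(-26) + L = -21*(-26) - 44 = 546 - 44 = 502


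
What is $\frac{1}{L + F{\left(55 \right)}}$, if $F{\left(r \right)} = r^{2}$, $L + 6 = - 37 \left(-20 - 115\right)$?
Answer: $\frac{1}{8014} \approx 0.00012478$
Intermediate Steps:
$L = 4989$ ($L = -6 - 37 \left(-20 - 115\right) = -6 - -4995 = -6 + 4995 = 4989$)
$\frac{1}{L + F{\left(55 \right)}} = \frac{1}{4989 + 55^{2}} = \frac{1}{4989 + 3025} = \frac{1}{8014}$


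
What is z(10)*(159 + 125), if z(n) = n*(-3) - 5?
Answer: -9940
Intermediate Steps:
z(n) = -5 - 3*n (z(n) = -3*n - 5 = -5 - 3*n)
z(10)*(159 + 125) = (-5 - 3*10)*(159 + 125) = (-5 - 30)*284 = -35*284 = -9940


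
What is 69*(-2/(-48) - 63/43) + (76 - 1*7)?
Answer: -10051/344 ≈ -29.218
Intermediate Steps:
69*(-2/(-48) - 63/43) + (76 - 1*7) = 69*(-2*(-1/48) - 63*1/43) + (76 - 7) = 69*(1/24 - 63/43) + 69 = 69*(-1469/1032) + 69 = -33787/344 + 69 = -10051/344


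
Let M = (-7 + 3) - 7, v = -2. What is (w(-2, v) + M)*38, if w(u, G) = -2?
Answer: -494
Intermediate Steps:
M = -11 (M = -4 - 7 = -11)
(w(-2, v) + M)*38 = (-2 - 11)*38 = -13*38 = -494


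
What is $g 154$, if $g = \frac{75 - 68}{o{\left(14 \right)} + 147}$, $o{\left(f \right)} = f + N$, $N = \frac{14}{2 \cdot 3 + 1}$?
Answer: $\frac{1078}{163} \approx 6.6135$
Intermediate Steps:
$N = 2$ ($N = \frac{14}{6 + 1} = \frac{14}{7} = 14 \cdot \frac{1}{7} = 2$)
$o{\left(f \right)} = 2 + f$ ($o{\left(f \right)} = f + 2 = 2 + f$)
$g = \frac{7}{163}$ ($g = \frac{75 - 68}{\left(2 + 14\right) + 147} = \frac{7}{16 + 147} = \frac{7}{163} \approx 0.042945$)
$g 154 = \frac{7}{163} \cdot 154 = \frac{1078}{163}$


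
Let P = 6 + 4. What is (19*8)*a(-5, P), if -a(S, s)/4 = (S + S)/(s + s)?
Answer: 304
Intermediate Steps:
P = 10
a(S, s) = -4*S/s (a(S, s) = -4*(S + S)/(s + s) = -4*2*S/(2*s) = -4*2*S*1/(2*s) = -4*S/s)
(19*8)*a(-5, P) = (19*8)*(-4*(-5)/10) = 152*(-4*(-5)*1/10) = 152*2 = 304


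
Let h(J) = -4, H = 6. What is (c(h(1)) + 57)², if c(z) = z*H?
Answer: 1089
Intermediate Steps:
c(z) = 6*z (c(z) = z*6 = 6*z)
(c(h(1)) + 57)² = (6*(-4) + 57)² = (-24 + 57)² = 33² = 1089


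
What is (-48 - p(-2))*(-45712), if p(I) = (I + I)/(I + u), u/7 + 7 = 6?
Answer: 19930432/9 ≈ 2.2145e+6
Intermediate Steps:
u = -7 (u = -49 + 7*6 = -49 + 42 = -7)
p(I) = 2*I/(-7 + I) (p(I) = (I + I)/(I - 7) = (2*I)/(-7 + I) = 2*I/(-7 + I))
(-48 - p(-2))*(-45712) = (-48 - 2*(-2)/(-7 - 2))*(-45712) = (-48 - 2*(-2)/(-9))*(-45712) = (-48 - 2*(-2)*(-1)/9)*(-45712) = (-48 - 1*4/9)*(-45712) = (-48 - 4/9)*(-45712) = -436/9*(-45712) = 19930432/9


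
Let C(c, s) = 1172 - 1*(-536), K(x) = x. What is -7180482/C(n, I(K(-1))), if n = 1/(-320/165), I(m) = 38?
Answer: -3590241/854 ≈ -4204.0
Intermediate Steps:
n = -33/64 (n = 1/(-320*1/165) = 1/(-64/33) = -33/64 ≈ -0.51563)
C(c, s) = 1708 (C(c, s) = 1172 + 536 = 1708)
-7180482/C(n, I(K(-1))) = -7180482/1708 = -7180482*1/1708 = -3590241/854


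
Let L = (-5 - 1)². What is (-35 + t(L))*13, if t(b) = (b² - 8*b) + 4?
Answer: 12701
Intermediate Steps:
L = 36 (L = (-6)² = 36)
t(b) = 4 + b² - 8*b
(-35 + t(L))*13 = (-35 + (4 + 36² - 8*36))*13 = (-35 + (4 + 1296 - 288))*13 = (-35 + 1012)*13 = 977*13 = 12701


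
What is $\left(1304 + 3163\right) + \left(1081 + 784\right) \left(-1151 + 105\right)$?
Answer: $-1946323$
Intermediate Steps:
$\left(1304 + 3163\right) + \left(1081 + 784\right) \left(-1151 + 105\right) = 4467 + 1865 \left(-1046\right) = 4467 - 1950790 = -1946323$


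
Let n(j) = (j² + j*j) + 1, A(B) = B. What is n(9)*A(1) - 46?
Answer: 117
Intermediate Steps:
n(j) = 1 + 2*j² (n(j) = (j² + j²) + 1 = 2*j² + 1 = 1 + 2*j²)
n(9)*A(1) - 46 = (1 + 2*9²)*1 - 46 = (1 + 2*81)*1 - 46 = (1 + 162)*1 - 46 = 163*1 - 46 = 163 - 46 = 117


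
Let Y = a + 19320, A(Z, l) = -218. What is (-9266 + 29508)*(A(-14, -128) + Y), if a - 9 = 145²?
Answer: 812432912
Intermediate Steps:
a = 21034 (a = 9 + 145² = 9 + 21025 = 21034)
Y = 40354 (Y = 21034 + 19320 = 40354)
(-9266 + 29508)*(A(-14, -128) + Y) = (-9266 + 29508)*(-218 + 40354) = 20242*40136 = 812432912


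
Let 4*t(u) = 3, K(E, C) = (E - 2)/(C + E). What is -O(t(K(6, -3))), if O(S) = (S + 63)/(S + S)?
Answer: -85/2 ≈ -42.500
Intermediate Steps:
K(E, C) = (-2 + E)/(C + E)
t(u) = 3/4 (t(u) = (1/4)*3 = 3/4)
O(S) = (63 + S)/(2*S) (O(S) = (63 + S)/((2*S)) = (63 + S)*(1/(2*S)) = (63 + S)/(2*S))
-O(t(K(6, -3))) = -(63 + 3/4)/(2*3/4) = -4*255/(2*3*4) = -1*85/2 = -85/2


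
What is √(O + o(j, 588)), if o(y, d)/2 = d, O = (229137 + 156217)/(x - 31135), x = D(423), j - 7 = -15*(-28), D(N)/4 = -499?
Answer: √1278084713962/33131 ≈ 34.123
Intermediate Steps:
D(N) = -1996 (D(N) = 4*(-499) = -1996)
j = 427 (j = 7 - 15*(-28) = 7 + 420 = 427)
x = -1996
O = -385354/33131 (O = (229137 + 156217)/(-1996 - 31135) = 385354/(-33131) = 385354*(-1/33131) = -385354/33131 ≈ -11.631)
o(y, d) = 2*d
√(O + o(j, 588)) = √(-385354/33131 + 2*588) = √(-385354/33131 + 1176) = √(38576702/33131) = √1278084713962/33131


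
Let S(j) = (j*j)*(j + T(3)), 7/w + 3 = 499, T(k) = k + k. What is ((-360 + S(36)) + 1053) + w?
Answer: 27342007/496 ≈ 55125.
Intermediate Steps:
T(k) = 2*k
w = 7/496 (w = 7/(-3 + 499) = 7/496 ≈ 0.014113)
S(j) = j²*(6 + j) (S(j) = (j*j)*(j + 2*3) = j²*(j + 6) = j²*(6 + j))
((-360 + S(36)) + 1053) + w = ((-360 + 36²*(6 + 36)) + 1053) + 7/496 = ((-360 + 1296*42) + 1053) + 7/496 = ((-360 + 54432) + 1053) + 7/496 = (54072 + 1053) + 7/496 = 55125 + 7/496 = 27342007/496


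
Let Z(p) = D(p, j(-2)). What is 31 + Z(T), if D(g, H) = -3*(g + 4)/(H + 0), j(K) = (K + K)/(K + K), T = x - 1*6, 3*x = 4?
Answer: 33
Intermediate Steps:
x = 4/3 (x = (1/3)*4 = 4/3 ≈ 1.3333)
T = -14/3 (T = 4/3 - 1*6 = 4/3 - 6 = -14/3 ≈ -4.6667)
j(K) = 1 (j(K) = (2*K)/((2*K)) = (2*K)*(1/(2*K)) = 1)
D(g, H) = -3*(4 + g)/H
Z(p) = -12 - 3*p (Z(p) = 3*(-4 - p)/1 = 3*1*(-4 - p) = -12 - 3*p)
31 + Z(T) = 31 + (-12 - 3*(-14/3)) = 31 + (-12 + 14) = 31 + 2 = 33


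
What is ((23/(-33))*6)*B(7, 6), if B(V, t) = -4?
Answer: 184/11 ≈ 16.727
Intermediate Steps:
((23/(-33))*6)*B(7, 6) = ((23/(-33))*6)*(-4) = ((23*(-1/33))*6)*(-4) = -23/33*6*(-4) = -46/11*(-4) = 184/11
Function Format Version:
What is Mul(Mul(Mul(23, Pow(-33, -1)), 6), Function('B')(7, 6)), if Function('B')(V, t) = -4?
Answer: Rational(184, 11) ≈ 16.727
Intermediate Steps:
Mul(Mul(Mul(23, Pow(-33, -1)), 6), Function('B')(7, 6)) = Mul(Mul(Mul(23, Pow(-33, -1)), 6), -4) = Mul(Mul(Mul(23, Rational(-1, 33)), 6), -4) = Mul(Mul(Rational(-23, 33), 6), -4) = Mul(Rational(-46, 11), -4) = Rational(184, 11)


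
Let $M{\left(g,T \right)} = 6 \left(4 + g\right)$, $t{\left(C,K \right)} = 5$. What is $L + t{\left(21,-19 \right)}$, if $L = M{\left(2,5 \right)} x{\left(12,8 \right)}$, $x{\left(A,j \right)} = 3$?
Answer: $113$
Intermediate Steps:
$M{\left(g,T \right)} = 24 + 6 g$
$L = 108$ ($L = \left(24 + 6 \cdot 2\right) 3 = \left(24 + 12\right) 3 = 36 \cdot 3 = 108$)
$L + t{\left(21,-19 \right)} = 108 + 5 = 113$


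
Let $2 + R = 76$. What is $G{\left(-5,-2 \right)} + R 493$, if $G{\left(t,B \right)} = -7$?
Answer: $36475$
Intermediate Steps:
$R = 74$ ($R = -2 + 76 = 74$)
$G{\left(-5,-2 \right)} + R 493 = -7 + 74 \cdot 493 = -7 + 36482 = 36475$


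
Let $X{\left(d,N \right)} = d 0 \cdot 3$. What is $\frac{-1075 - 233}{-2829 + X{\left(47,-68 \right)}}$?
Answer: $\frac{436}{943} \approx 0.46235$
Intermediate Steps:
$X{\left(d,N \right)} = 0$ ($X{\left(d,N \right)} = 0 \cdot 3 = 0$)
$\frac{-1075 - 233}{-2829 + X{\left(47,-68 \right)}} = \frac{-1075 - 233}{-2829 + 0} = - \frac{1308}{-2829} = \left(-1308\right) \left(- \frac{1}{2829}\right) = \frac{436}{943}$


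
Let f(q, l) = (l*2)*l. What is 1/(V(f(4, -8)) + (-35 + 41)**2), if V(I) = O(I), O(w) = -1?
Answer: 1/35 ≈ 0.028571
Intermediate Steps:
f(q, l) = 2*l**2 (f(q, l) = (2*l)*l = 2*l**2)
V(I) = -1
1/(V(f(4, -8)) + (-35 + 41)**2) = 1/(-1 + (-35 + 41)**2) = 1/(-1 + 6**2) = 1/(-1 + 36) = 1/35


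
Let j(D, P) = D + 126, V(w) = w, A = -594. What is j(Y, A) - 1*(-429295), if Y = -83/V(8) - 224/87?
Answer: 298868003/696 ≈ 4.2941e+5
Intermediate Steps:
Y = -9013/696 (Y = -83/8 - 224/87 = -9013/696 ≈ -12.950)
j(D, P) = 126 + D
j(Y, A) - 1*(-429295) = (126 - 9013/696) - 1*(-429295) = 78683/696 + 429295 = 298868003/696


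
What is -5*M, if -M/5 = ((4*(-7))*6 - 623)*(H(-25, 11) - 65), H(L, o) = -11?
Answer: 1502900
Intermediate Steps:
M = -300580 (M = -5*((4*(-7))*6 - 623)*(-11 - 65) = -5*(-28*6 - 623)*(-76) = -5*(-168 - 623)*(-76) = -(-3955)*(-76) = -5*60116 = -300580)
-5*M = -5*(-300580) = 1502900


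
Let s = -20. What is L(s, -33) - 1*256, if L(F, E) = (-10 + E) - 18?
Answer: -317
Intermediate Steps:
L(F, E) = -28 + E
L(s, -33) - 1*256 = (-28 - 33) - 1*256 = -61 - 256 = -317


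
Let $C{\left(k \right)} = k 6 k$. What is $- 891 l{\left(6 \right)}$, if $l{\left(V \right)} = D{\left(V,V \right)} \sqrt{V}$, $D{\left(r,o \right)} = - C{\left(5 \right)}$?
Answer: $133650 \sqrt{6} \approx 3.2737 \cdot 10^{5}$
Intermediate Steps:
$C{\left(k \right)} = 6 k^{2}$ ($C{\left(k \right)} = 6 k k = 6 k^{2}$)
$D{\left(r,o \right)} = -150$ ($D{\left(r,o \right)} = - 6 \cdot 5^{2} = - 6 \cdot 25 = \left(-1\right) 150 = -150$)
$l{\left(V \right)} = - 150 \sqrt{V}$
$- 891 l{\left(6 \right)} = - 891 \left(- 150 \sqrt{6}\right) = 133650 \sqrt{6}$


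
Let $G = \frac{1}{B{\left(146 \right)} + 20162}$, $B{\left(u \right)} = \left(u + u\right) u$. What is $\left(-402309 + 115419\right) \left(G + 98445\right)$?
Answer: $- \frac{886741893455295}{31397} \approx -2.8243 \cdot 10^{10}$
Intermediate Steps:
$B{\left(u \right)} = 2 u^{2}$ ($B{\left(u \right)} = 2 u u = 2 u^{2}$)
$G = \frac{1}{62794}$ ($G = \frac{1}{2 \cdot 146^{2} + 20162} = \frac{1}{2 \cdot 21316 + 20162} = \frac{1}{42632 + 20162} = \frac{1}{62794} \approx 1.5925 \cdot 10^{-5}$)
$\left(-402309 + 115419\right) \left(G + 98445\right) = \left(-402309 + 115419\right) \left(\frac{1}{62794} + 98445\right) = \left(-286890\right) \frac{6181755331}{62794} = - \frac{886741893455295}{31397}$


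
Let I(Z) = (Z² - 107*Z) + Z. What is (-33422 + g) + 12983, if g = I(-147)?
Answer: 16752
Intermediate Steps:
I(Z) = Z² - 106*Z
g = 37191 (g = -147*(-106 - 147) = -147*(-253) = 37191)
(-33422 + g) + 12983 = (-33422 + 37191) + 12983 = 3769 + 12983 = 16752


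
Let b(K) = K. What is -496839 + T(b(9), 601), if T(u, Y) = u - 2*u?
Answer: -496848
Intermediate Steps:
T(u, Y) = -u (T(u, Y) = u - 2*u = -u)
-496839 + T(b(9), 601) = -496839 - 1*9 = -496839 - 9 = -496848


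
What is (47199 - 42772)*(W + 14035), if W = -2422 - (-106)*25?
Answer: 63142301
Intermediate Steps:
W = 228 (W = -2422 - 1*(-2650) = -2422 + 2650 = 228)
(47199 - 42772)*(W + 14035) = (47199 - 42772)*(228 + 14035) = 4427*14263 = 63142301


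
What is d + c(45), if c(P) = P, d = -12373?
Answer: -12328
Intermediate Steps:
d + c(45) = -12373 + 45 = -12328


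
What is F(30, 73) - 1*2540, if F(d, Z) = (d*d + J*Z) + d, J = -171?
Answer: -14093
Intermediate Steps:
F(d, Z) = d + d² - 171*Z (F(d, Z) = (d*d - 171*Z) + d = (d² - 171*Z) + d = d + d² - 171*Z)
F(30, 73) - 1*2540 = (30 + 30² - 171*73) - 1*2540 = (30 + 900 - 12483) - 2540 = -11553 - 2540 = -14093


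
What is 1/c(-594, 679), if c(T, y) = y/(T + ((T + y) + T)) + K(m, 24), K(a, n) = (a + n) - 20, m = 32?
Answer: 1103/39029 ≈ 0.028261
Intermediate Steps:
K(a, n) = -20 + a + n
c(T, y) = 36 + y/(y + 3*T) (c(T, y) = y/(T + ((T + y) + T)) + (-20 + 32 + 24) = y/(T + (y + 2*T)) + 36 = y/(y + 3*T) + 36 = 36 + y/(y + 3*T))
1/c(-594, 679) = 1/((37*679 + 108*(-594))/(679 + 3*(-594))) = 1/((25123 - 64152)/(679 - 1782)) = 1/(-39029/(-1103)) = 1/(-1/1103*(-39029)) = 1/(39029/1103) = 1103/39029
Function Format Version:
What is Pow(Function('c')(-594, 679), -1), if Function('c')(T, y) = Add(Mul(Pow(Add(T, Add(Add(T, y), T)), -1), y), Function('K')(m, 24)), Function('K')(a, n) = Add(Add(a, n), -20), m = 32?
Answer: Rational(1103, 39029) ≈ 0.028261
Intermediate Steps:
Function('K')(a, n) = Add(-20, a, n)
Function('c')(T, y) = Add(36, Mul(y, Pow(Add(y, Mul(3, T)), -1))) (Function('c')(T, y) = Add(Mul(Pow(Add(T, Add(Add(T, y), T)), -1), y), Add(-20, 32, 24)) = Add(Mul(Pow(Add(T, Add(y, Mul(2, T))), -1), y), 36) = Add(Mul(Pow(Add(y, Mul(3, T)), -1), y), 36) = Add(Mul(y, Pow(Add(y, Mul(3, T)), -1)), 36) = Add(36, Mul(y, Pow(Add(y, Mul(3, T)), -1))))
Pow(Function('c')(-594, 679), -1) = Pow(Mul(Pow(Add(679, Mul(3, -594)), -1), Add(Mul(37, 679), Mul(108, -594))), -1) = Pow(Mul(Pow(Add(679, -1782), -1), Add(25123, -64152)), -1) = Pow(Mul(Pow(-1103, -1), -39029), -1) = Pow(Mul(Rational(-1, 1103), -39029), -1) = Pow(Rational(39029, 1103), -1) = Rational(1103, 39029)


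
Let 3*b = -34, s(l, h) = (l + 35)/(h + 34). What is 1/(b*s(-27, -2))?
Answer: -6/17 ≈ -0.35294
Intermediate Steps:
s(l, h) = (35 + l)/(34 + h)
b = -34/3 (b = (⅓)*(-34) = -34/3 ≈ -11.333)
1/(b*s(-27, -2)) = 1/(-34*(35 - 27)/(3*(34 - 2))) = 1/(-34*8/(3*32)) = 1/(-17*8/48) = 1/(-34/3*¼) = 1/(-17/6) = -6/17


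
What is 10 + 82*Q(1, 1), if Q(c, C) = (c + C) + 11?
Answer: 1076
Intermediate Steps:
Q(c, C) = 11 + C + c (Q(c, C) = (C + c) + 11 = 11 + C + c)
10 + 82*Q(1, 1) = 10 + 82*(11 + 1 + 1) = 10 + 82*13 = 10 + 1066 = 1076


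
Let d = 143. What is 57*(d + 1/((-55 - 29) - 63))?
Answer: 399380/49 ≈ 8150.6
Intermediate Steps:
57*(d + 1/((-55 - 29) - 63)) = 57*(143 + 1/((-55 - 29) - 63)) = 57*(143 + 1/(-84 - 63)) = 57*(143 + 1/(-147)) = 57*(143 - 1/147) = 57*(21020/147) = 399380/49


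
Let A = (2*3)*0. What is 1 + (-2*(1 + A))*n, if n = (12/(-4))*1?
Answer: 7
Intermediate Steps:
A = 0 (A = 6*0 = 0)
n = -3 (n = (12*(-¼))*1 = -3*1 = -3)
1 + (-2*(1 + A))*n = 1 - 2*(1 + 0)*(-3) = 1 - 2*1*(-3) = 1 - 2*(-3) = 1 + 6 = 7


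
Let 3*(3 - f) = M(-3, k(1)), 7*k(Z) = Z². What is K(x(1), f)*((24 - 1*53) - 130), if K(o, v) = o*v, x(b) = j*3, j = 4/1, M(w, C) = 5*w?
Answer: -15264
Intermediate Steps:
k(Z) = Z²/7
j = 4 (j = 4*1 = 4)
x(b) = 12 (x(b) = 4*3 = 12)
f = 8 (f = 3 - 5*(-3)/3 = 3 - ⅓*(-15) = 3 + 5 = 8)
K(x(1), f)*((24 - 1*53) - 130) = (12*8)*((24 - 1*53) - 130) = 96*((24 - 53) - 130) = 96*(-29 - 130) = 96*(-159) = -15264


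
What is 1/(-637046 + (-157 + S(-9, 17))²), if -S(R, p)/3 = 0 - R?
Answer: -1/603190 ≈ -1.6579e-6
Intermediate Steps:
S(R, p) = 3*R (S(R, p) = -3*(0 - R) = -(-3)*R = 3*R)
1/(-637046 + (-157 + S(-9, 17))²) = 1/(-637046 + (-157 + 3*(-9))²) = 1/(-637046 + (-157 - 27)²) = 1/(-637046 + (-184)²) = 1/(-637046 + 33856) = 1/(-603190) = -1/603190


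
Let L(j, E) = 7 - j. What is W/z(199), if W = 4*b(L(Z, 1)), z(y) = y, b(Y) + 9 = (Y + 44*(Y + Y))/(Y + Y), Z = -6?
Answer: 142/199 ≈ 0.71357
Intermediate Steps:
b(Y) = 71/2 (b(Y) = -9 + (Y + 44*(Y + Y))/(Y + Y) = -9 + (Y + 44*(2*Y))/((2*Y)) = -9 + (Y + 88*Y)*(1/(2*Y)) = -9 + (89*Y)*(1/(2*Y)) = -9 + 89/2 = 71/2)
W = 142 (W = 4*(71/2) = 142)
W/z(199) = 142/199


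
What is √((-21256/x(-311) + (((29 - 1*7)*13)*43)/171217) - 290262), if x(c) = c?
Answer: 2*I*√205703819056225972317/53248487 ≈ 538.7*I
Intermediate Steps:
√((-21256/x(-311) + (((29 - 1*7)*13)*43)/171217) - 290262) = √((-21256/(-311) + (((29 - 1*7)*13)*43)/171217) - 290262) = √((-21256*(-1/311) + (((29 - 7)*13)*43)*(1/171217)) - 290262) = √((21256/311 + ((22*13)*43)*(1/171217)) - 290262) = √((21256/311 + (286*43)*(1/171217)) - 290262) = √((21256/311 + 12298*(1/171217)) - 290262) = √((21256/311 + 12298/171217) - 290262) = √(3643213230/53248487 - 290262) = √(-15452369120364/53248487) = 2*I*√205703819056225972317/53248487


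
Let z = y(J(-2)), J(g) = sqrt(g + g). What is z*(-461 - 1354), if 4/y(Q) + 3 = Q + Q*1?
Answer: 4356/5 + 5808*I/5 ≈ 871.2 + 1161.6*I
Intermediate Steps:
J(g) = sqrt(2)*sqrt(g) (J(g) = sqrt(2*g) = sqrt(2)*sqrt(g))
y(Q) = 4/(-3 + 2*Q) (y(Q) = 4/(-3 + (Q + Q*1)) = 4/(-3 + (Q + Q)) = 4/(-3 + 2*Q))
z = 4*(-3 - 4*I)/25 (z = 4/(-3 + 2*(sqrt(2)*sqrt(-2))) = 4/(-3 + 2*(sqrt(2)*(I*sqrt(2)))) = 4/(-3 + 2*(2*I)) = 4/(-3 + 4*I) = 4*((-3 - 4*I)/25) = 4*(-3 - 4*I)/25 ≈ -0.48 - 0.64*I)
z*(-461 - 1354) = (-12/25 - 16*I/25)*(-461 - 1354) = (-12/25 - 16*I/25)*(-1815) = 4356/5 + 5808*I/5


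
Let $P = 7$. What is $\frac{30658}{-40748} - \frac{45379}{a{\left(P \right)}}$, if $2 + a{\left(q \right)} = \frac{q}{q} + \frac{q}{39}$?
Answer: $\frac{18028513783}{325984} \approx 55305.0$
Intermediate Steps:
$a{\left(q \right)} = -1 + \frac{q}{39}$ ($a{\left(q \right)} = -2 + \left(\frac{q}{q} + \frac{q}{39}\right) = -2 + \left(1 + q \frac{1}{39}\right) = -2 + \left(1 + \frac{q}{39}\right) = -1 + \frac{q}{39}$)
$\frac{30658}{-40748} - \frac{45379}{a{\left(P \right)}} = \frac{30658}{-40748} - \frac{45379}{-1 + \frac{1}{39} \cdot 7} = 30658 \left(- \frac{1}{40748}\right) - \frac{45379}{-1 + \frac{7}{39}} = - \frac{15329}{20374} - \frac{45379}{- \frac{32}{39}} = - \frac{15329}{20374} - - \frac{1769781}{32} = - \frac{15329}{20374} + \frac{1769781}{32} = \frac{18028513783}{325984}$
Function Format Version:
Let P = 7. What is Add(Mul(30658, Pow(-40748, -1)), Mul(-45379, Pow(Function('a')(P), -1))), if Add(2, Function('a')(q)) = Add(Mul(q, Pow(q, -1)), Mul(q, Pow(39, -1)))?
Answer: Rational(18028513783, 325984) ≈ 55305.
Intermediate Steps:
Function('a')(q) = Add(-1, Mul(Rational(1, 39), q)) (Function('a')(q) = Add(-2, Add(Mul(q, Pow(q, -1)), Mul(q, Pow(39, -1)))) = Add(-2, Add(1, Mul(q, Rational(1, 39)))) = Add(-2, Add(1, Mul(Rational(1, 39), q))) = Add(-1, Mul(Rational(1, 39), q)))
Add(Mul(30658, Pow(-40748, -1)), Mul(-45379, Pow(Function('a')(P), -1))) = Add(Mul(30658, Pow(-40748, -1)), Mul(-45379, Pow(Add(-1, Mul(Rational(1, 39), 7)), -1))) = Add(Mul(30658, Rational(-1, 40748)), Mul(-45379, Pow(Add(-1, Rational(7, 39)), -1))) = Add(Rational(-15329, 20374), Mul(-45379, Pow(Rational(-32, 39), -1))) = Add(Rational(-15329, 20374), Mul(-45379, Rational(-39, 32))) = Add(Rational(-15329, 20374), Rational(1769781, 32)) = Rational(18028513783, 325984)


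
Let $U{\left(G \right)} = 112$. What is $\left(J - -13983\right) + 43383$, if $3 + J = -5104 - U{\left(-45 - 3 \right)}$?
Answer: $52147$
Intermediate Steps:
$J = -5219$ ($J = -3 - 5216 = -5219$)
$\left(J - -13983\right) + 43383 = \left(-5219 - -13983\right) + 43383 = \left(-5219 + 13983\right) + 43383 = 8764 + 43383 = 52147$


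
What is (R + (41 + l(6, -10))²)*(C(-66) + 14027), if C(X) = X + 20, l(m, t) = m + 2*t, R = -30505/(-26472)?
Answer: 270233058733/26472 ≈ 1.0208e+7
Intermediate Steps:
R = 30505/26472 (R = -30505*(-1/26472) = 30505/26472 ≈ 1.1523)
C(X) = 20 + X
(R + (41 + l(6, -10))²)*(C(-66) + 14027) = (30505/26472 + (41 + (6 + 2*(-10)))²)*((20 - 66) + 14027) = (30505/26472 + (41 + (6 - 20))²)*(-46 + 14027) = (30505/26472 + (41 - 14)²)*13981 = (30505/26472 + 27²)*13981 = (30505/26472 + 729)*13981 = (19328593/26472)*13981 = 270233058733/26472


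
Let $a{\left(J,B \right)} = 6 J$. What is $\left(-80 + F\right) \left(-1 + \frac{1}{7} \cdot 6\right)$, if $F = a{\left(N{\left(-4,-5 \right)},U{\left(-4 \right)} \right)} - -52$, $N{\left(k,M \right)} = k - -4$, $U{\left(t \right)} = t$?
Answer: $4$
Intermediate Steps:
$N{\left(k,M \right)} = 4 + k$ ($N{\left(k,M \right)} = k + 4 = 4 + k$)
$F = 52$ ($F = 6 \left(4 - 4\right) - -52 = 6 \cdot 0 + 52 = 0 + 52 = 52$)
$\left(-80 + F\right) \left(-1 + \frac{1}{7} \cdot 6\right) = \left(-80 + 52\right) \left(-1 + \frac{1}{7} \cdot 6\right) = - 28 \left(-1 + \frac{1}{7} \cdot 6\right) = - 28 \left(-1 + \frac{6}{7}\right) = \left(-28\right) \left(- \frac{1}{7}\right) = 4$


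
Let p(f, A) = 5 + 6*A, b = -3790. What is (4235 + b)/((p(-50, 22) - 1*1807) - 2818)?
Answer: -445/4488 ≈ -0.099153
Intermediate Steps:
(4235 + b)/((p(-50, 22) - 1*1807) - 2818) = (4235 - 3790)/(((5 + 6*22) - 1*1807) - 2818) = 445/(((5 + 132) - 1807) - 2818) = 445/((137 - 1807) - 2818) = 445/(-1670 - 2818) = 445/(-4488) = 445*(-1/4488) = -445/4488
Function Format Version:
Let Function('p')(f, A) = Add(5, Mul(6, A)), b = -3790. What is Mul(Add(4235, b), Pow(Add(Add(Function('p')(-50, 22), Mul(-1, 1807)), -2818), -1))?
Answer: Rational(-445, 4488) ≈ -0.099153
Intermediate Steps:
Mul(Add(4235, b), Pow(Add(Add(Function('p')(-50, 22), Mul(-1, 1807)), -2818), -1)) = Mul(Add(4235, -3790), Pow(Add(Add(Add(5, Mul(6, 22)), Mul(-1, 1807)), -2818), -1)) = Mul(445, Pow(Add(Add(Add(5, 132), -1807), -2818), -1)) = Mul(445, Pow(Add(Add(137, -1807), -2818), -1)) = Mul(445, Pow(Add(-1670, -2818), -1)) = Mul(445, Pow(-4488, -1)) = Mul(445, Rational(-1, 4488)) = Rational(-445, 4488)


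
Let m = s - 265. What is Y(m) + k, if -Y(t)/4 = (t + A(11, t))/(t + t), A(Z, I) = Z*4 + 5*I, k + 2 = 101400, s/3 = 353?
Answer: 40250198/397 ≈ 1.0139e+5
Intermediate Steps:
s = 1059 (s = 3*353 = 1059)
k = 101398 (k = -2 + 101400 = 101398)
m = 794 (m = 1059 - 265 = 794)
A(Z, I) = 4*Z + 5*I
Y(t) = -2*(44 + 6*t)/t (Y(t) = -4*(t + (4*11 + 5*t))/(t + t) = -4*(t + (44 + 5*t))/(2*t) = -4*(44 + 6*t)*1/(2*t) = -2*(44 + 6*t)/t)
Y(m) + k = (-12 - 88/794) + 101398 = (-12 - 88*1/794) + 101398 = (-12 - 44/397) + 101398 = -4808/397 + 101398 = 40250198/397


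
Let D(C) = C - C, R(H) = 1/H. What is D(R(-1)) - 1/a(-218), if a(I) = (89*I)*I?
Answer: -1/4229636 ≈ -2.3643e-7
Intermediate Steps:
a(I) = 89*I²
R(H) = 1/H
D(C) = 0
D(R(-1)) - 1/a(-218) = 0 - 1/(89*(-218)²) = 0 - 1/(89*47524) = 0 - 1/4229636 = -1/4229636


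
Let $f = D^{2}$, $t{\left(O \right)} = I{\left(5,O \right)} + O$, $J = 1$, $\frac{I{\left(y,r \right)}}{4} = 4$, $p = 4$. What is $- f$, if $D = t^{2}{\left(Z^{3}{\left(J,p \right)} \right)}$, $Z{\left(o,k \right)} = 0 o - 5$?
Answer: $-141158161$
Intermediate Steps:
$I{\left(y,r \right)} = 16$ ($I{\left(y,r \right)} = 4 \cdot 4 = 16$)
$Z{\left(o,k \right)} = -5$ ($Z{\left(o,k \right)} = 0 - 5 = -5$)
$t{\left(O \right)} = 16 + O$
$D = 11881$ ($D = \left(16 + \left(-5\right)^{3}\right)^{2} = \left(16 - 125\right)^{2} = \left(-109\right)^{2} = 11881$)
$f = 141158161$ ($f = 11881^{2} = 141158161$)
$- f = \left(-1\right) 141158161 = -141158161$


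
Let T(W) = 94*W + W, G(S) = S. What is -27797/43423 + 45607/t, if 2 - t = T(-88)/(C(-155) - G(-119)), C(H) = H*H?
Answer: 5976628522141/307478263 ≈ 19438.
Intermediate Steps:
C(H) = H**2
T(W) = 95*W
t = 7081/3018 (t = 2 - 95*(-88)/((-155)**2 - 1*(-119)) = 2 - (-8360)/(24025 + 119) = 2 - (-8360)/24144 = 2 - 1*(-1045/3018) = 2 + 1045/3018 = 7081/3018 ≈ 2.3463)
-27797/43423 + 45607/t = -27797/43423 + 45607/(7081/3018) = -27797*1/43423 + 45607*(3018/7081) = -27797/43423 + 137641926/7081 = 5976628522141/307478263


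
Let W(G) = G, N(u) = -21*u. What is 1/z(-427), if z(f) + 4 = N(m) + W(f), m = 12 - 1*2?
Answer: -1/641 ≈ -0.0015601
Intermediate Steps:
m = 10 (m = 12 - 2 = 10)
z(f) = -214 + f (z(f) = -4 + (-21*10 + f) = -4 + (-210 + f) = -214 + f)
1/z(-427) = 1/(-214 - 427) = 1/(-641) = -1/641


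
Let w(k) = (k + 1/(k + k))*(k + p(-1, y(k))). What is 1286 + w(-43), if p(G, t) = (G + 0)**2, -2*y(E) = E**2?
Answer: 132977/43 ≈ 3092.5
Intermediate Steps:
y(E) = -E**2/2
p(G, t) = G**2
w(k) = (1 + k)*(k + 1/(2*k)) (w(k) = (k + 1/(k + k))*(k + (-1)**2) = (k + 1/(2*k))*(k + 1) = (k + 1/(2*k))*(1 + k) = (1 + k)*(k + 1/(2*k)))
1286 + w(-43) = 1286 + (1/2 - 43 + (-43)**2 + (1/2)/(-43)) = 1286 + (1/2 - 43 + 1849 + (1/2)*(-1/43)) = 1286 + (1/2 - 43 + 1849 - 1/86) = 1286 + 77679/43 = 132977/43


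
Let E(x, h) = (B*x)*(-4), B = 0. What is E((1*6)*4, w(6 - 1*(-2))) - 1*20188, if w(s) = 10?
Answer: -20188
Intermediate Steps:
E(x, h) = 0 (E(x, h) = (0*x)*(-4) = 0*(-4) = 0)
E((1*6)*4, w(6 - 1*(-2))) - 1*20188 = 0 - 1*20188 = 0 - 20188 = -20188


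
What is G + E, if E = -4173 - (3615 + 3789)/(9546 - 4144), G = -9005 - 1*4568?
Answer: -47935648/2701 ≈ -17747.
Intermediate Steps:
G = -13573 (G = -9005 - 4568 = -13573)
E = -11274975/2701 (E = -4173 - 7404/5402 = -4173 - 1*3702/2701 = -4173 - 3702/2701 = -11274975/2701 ≈ -4174.4)
G + E = -13573 - 11274975/2701 = -47935648/2701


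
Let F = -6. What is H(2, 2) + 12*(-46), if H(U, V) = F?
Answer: -558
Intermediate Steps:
H(U, V) = -6
H(2, 2) + 12*(-46) = -6 + 12*(-46) = -6 - 552 = -558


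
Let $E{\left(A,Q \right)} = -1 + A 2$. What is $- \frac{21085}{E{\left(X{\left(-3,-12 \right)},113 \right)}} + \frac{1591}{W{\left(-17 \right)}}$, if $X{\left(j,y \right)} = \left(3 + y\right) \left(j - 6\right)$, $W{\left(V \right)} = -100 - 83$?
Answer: $- \frac{4114706}{29463} \approx -139.66$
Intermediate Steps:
$W{\left(V \right)} = -183$
$X{\left(j,y \right)} = \left(-6 + j\right) \left(3 + y\right)$ ($X{\left(j,y \right)} = \left(3 + y\right) \left(-6 + j\right) = \left(-6 + j\right) \left(3 + y\right)$)
$E{\left(A,Q \right)} = -1 + 2 A$
$- \frac{21085}{E{\left(X{\left(-3,-12 \right)},113 \right)}} + \frac{1591}{W{\left(-17 \right)}} = - \frac{21085}{-1 + 2 \left(-18 - -72 + 3 \left(-3\right) - -36\right)} + \frac{1591}{-183} = - \frac{21085}{-1 + 2 \left(-18 + 72 - 9 + 36\right)} + 1591 \left(- \frac{1}{183}\right) = - \frac{21085}{-1 + 2 \cdot 81} - \frac{1591}{183} = - \frac{21085}{-1 + 162} - \frac{1591}{183} = - \frac{21085}{161} - \frac{1591}{183} = - \frac{4114706}{29463}$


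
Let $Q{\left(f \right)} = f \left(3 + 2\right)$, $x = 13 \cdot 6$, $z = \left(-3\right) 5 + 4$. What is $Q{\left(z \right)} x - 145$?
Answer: $-4435$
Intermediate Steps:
$z = -11$ ($z = -15 + 4 = -11$)
$x = 78$
$Q{\left(f \right)} = 5 f$ ($Q{\left(f \right)} = f 5 = 5 f$)
$Q{\left(z \right)} x - 145 = 5 \left(-11\right) 78 - 145 = \left(-55\right) 78 - 145 = -4290 - 145 = -4435$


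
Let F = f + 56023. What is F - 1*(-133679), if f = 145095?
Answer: 334797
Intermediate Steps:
F = 201118 (F = 145095 + 56023 = 201118)
F - 1*(-133679) = 201118 - 1*(-133679) = 201118 + 133679 = 334797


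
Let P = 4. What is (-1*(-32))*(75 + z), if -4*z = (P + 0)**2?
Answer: 2272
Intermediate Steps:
z = -4 (z = -(4 + 0)**2/4 = -1/4*4**2 = -1/4*16 = -4)
(-1*(-32))*(75 + z) = (-1*(-32))*(75 - 4) = 32*71 = 2272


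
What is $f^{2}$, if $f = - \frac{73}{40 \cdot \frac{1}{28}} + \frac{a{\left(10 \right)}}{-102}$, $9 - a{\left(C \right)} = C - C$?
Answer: $\frac{18931201}{7225} \approx 2620.2$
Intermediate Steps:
$a{\left(C \right)} = 9$ ($a{\left(C \right)} = 9 - \left(C - C\right) = 9 - 0 = 9 + 0 = 9$)
$f = - \frac{4351}{85}$ ($f = - \frac{73}{40 \cdot \frac{1}{28}} + \frac{9}{-102} = - \frac{73}{40 \cdot \frac{1}{28}} + 9 \left(- \frac{1}{102}\right) = - \frac{73}{\frac{10}{7}} - \frac{3}{34} = \left(-73\right) \frac{7}{10} - \frac{3}{34} = - \frac{511}{10} - \frac{3}{34} = - \frac{4351}{85} \approx -51.188$)
$f^{2} = \left(- \frac{4351}{85}\right)^{2} = \frac{18931201}{7225}$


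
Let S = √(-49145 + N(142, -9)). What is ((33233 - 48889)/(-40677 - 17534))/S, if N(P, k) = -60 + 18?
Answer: -15656*I*√49187/2863224457 ≈ -0.0012127*I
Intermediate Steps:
N(P, k) = -42
S = I*√49187 (S = √(-49145 - 42) = √(-49187) = I*√49187 ≈ 221.78*I)
((33233 - 48889)/(-40677 - 17534))/S = ((33233 - 48889)/(-40677 - 17534))/((I*√49187)) = (-15656/(-58211))*(-I*√49187/49187) = (-15656*(-1/58211))*(-I*√49187/49187) = 15656*(-I*√49187/49187)/58211 = -15656*I*√49187/2863224457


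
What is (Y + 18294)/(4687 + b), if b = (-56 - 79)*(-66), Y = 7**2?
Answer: 18343/13597 ≈ 1.3490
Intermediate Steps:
Y = 49
b = 8910 (b = -135*(-66) = 8910)
(Y + 18294)/(4687 + b) = (49 + 18294)/(4687 + 8910) = 18343/13597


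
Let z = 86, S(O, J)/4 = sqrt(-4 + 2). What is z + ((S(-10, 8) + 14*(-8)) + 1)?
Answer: -25 + 4*I*sqrt(2) ≈ -25.0 + 5.6569*I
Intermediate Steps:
S(O, J) = 4*I*sqrt(2) (S(O, J) = 4*sqrt(-4 + 2) = 4*sqrt(-2) = 4*(I*sqrt(2)) = 4*I*sqrt(2))
z + ((S(-10, 8) + 14*(-8)) + 1) = 86 + ((4*I*sqrt(2) + 14*(-8)) + 1) = 86 + ((4*I*sqrt(2) - 112) + 1) = 86 + ((-112 + 4*I*sqrt(2)) + 1) = 86 + (-111 + 4*I*sqrt(2)) = -25 + 4*I*sqrt(2)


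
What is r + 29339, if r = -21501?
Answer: 7838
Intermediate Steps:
r + 29339 = -21501 + 29339 = 7838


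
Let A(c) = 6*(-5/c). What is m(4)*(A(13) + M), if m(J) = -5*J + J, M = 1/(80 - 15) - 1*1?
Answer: 3424/65 ≈ 52.677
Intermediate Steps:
M = -64/65 (M = 1/65 - 1 = -64/65 ≈ -0.98462)
A(c) = -30/c
m(J) = -4*J
m(4)*(A(13) + M) = (-4*4)*(-30/13 - 64/65) = -16*(-30*1/13 - 64/65) = -16*(-30/13 - 64/65) = -16*(-214/65) = 3424/65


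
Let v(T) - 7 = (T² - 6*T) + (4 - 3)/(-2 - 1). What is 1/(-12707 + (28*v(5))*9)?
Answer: -1/12287 ≈ -8.1387e-5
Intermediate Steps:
v(T) = 20/3 + T² - 6*T (v(T) = 7 + ((T² - 6*T) + (4 - 3)/(-2 - 1)) = 7 + ((T² - 6*T) + 1/(-3)) = 7 + ((T² - 6*T) + 1*(-⅓)) = 7 + ((T² - 6*T) - ⅓) = 7 + (-⅓ + T² - 6*T) = 20/3 + T² - 6*T)
1/(-12707 + (28*v(5))*9) = 1/(-12707 + (28*(20/3 + 5² - 6*5))*9) = 1/(-12707 + (28*(20/3 + 25 - 30))*9) = 1/(-12707 + (28*(5/3))*9) = 1/(-12707 + (140/3)*9) = 1/(-12707 + 420) = 1/(-12287) = -1/12287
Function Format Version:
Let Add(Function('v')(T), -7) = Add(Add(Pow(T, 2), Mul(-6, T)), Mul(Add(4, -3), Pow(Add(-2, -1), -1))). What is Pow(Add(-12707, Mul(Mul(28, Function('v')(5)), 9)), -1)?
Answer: Rational(-1, 12287) ≈ -8.1387e-5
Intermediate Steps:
Function('v')(T) = Add(Rational(20, 3), Pow(T, 2), Mul(-6, T)) (Function('v')(T) = Add(7, Add(Add(Pow(T, 2), Mul(-6, T)), Mul(Add(4, -3), Pow(Add(-2, -1), -1)))) = Add(7, Add(Add(Pow(T, 2), Mul(-6, T)), Mul(1, Pow(-3, -1)))) = Add(7, Add(Add(Pow(T, 2), Mul(-6, T)), Mul(1, Rational(-1, 3)))) = Add(7, Add(Add(Pow(T, 2), Mul(-6, T)), Rational(-1, 3))) = Add(7, Add(Rational(-1, 3), Pow(T, 2), Mul(-6, T))) = Add(Rational(20, 3), Pow(T, 2), Mul(-6, T)))
Pow(Add(-12707, Mul(Mul(28, Function('v')(5)), 9)), -1) = Pow(Add(-12707, Mul(Mul(28, Add(Rational(20, 3), Pow(5, 2), Mul(-6, 5))), 9)), -1) = Pow(Add(-12707, Mul(Mul(28, Add(Rational(20, 3), 25, -30)), 9)), -1) = Pow(Add(-12707, Mul(Mul(28, Rational(5, 3)), 9)), -1) = Pow(Add(-12707, Mul(Rational(140, 3), 9)), -1) = Pow(Add(-12707, 420), -1) = Pow(-12287, -1) = Rational(-1, 12287)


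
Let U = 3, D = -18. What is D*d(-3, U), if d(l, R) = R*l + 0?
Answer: 162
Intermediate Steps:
d(l, R) = R*l
D*d(-3, U) = -54*(-3) = -18*(-9) = 162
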